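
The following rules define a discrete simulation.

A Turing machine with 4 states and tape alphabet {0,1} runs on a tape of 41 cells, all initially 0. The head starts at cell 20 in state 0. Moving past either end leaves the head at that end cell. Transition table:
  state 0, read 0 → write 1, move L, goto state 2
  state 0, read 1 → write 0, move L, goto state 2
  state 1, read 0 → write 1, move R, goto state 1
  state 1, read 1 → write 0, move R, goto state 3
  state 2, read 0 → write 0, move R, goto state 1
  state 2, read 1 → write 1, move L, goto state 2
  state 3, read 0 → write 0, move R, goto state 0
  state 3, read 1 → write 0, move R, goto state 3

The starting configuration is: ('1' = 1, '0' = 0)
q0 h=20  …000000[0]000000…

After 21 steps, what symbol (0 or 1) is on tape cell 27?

0) q0 h=20  …000000[0]000000…
1) q2 h=19  …000000[0]100000…
2) q1 h=20  …000000[1]000000…
3) q3 h=21  …000000[0]000000…
4) q0 h=22  …000000[0]000000…
5) q2 h=21  …000000[0]100000…
6) q1 h=22  …000000[1]000000…
7) q3 h=23  …000000[0]000000…
8) q0 h=24  …000000[0]000000…
9) q2 h=23  …000000[0]100000…
10) q1 h=24  …000000[1]000000…
11) q3 h=25  …000000[0]000000…
12) q0 h=26  …000000[0]000000…
13) q2 h=25  …000000[0]100000…
14) q1 h=26  …000000[1]000000…
15) q3 h=27  …000000[0]000000…
16) q0 h=28  …000000[0]000000…
17) q2 h=27  …000000[0]100000…
18) q1 h=28  …000000[1]000000…
19) q3 h=29  …000000[0]000000…
20) q0 h=30  …000000[0]000000…
21) q2 h=29  …000000[0]100000…

0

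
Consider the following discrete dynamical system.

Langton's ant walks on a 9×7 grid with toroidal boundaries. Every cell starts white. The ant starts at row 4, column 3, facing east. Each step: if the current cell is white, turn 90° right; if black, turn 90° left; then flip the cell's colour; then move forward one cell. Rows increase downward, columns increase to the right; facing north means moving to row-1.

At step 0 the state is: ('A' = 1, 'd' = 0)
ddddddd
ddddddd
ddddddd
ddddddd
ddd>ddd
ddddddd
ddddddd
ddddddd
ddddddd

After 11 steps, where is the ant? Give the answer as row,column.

k=0  ddddddd
ddddddd
ddddddd
ddddddd
ddd>ddd
ddddddd
ddddddd
ddddddd
ddddddd
k=1  ddddddd
ddddddd
ddddddd
ddddddd
dddAddd
dddvddd
ddddddd
ddddddd
ddddddd
k=2  ddddddd
ddddddd
ddddddd
ddddddd
dddAddd
dd<Addd
ddddddd
ddddddd
ddddddd
k=3  ddddddd
ddddddd
ddddddd
ddddddd
dd^Addd
ddAAddd
ddddddd
ddddddd
ddddddd
k=4  ddddddd
ddddddd
ddddddd
ddddddd
ddA>ddd
ddAAddd
ddddddd
ddddddd
ddddddd
k=5  ddddddd
ddddddd
ddddddd
ddd^ddd
ddAdddd
ddAAddd
ddddddd
ddddddd
ddddddd
k=6  ddddddd
ddddddd
ddddddd
dddA>dd
ddAdddd
ddAAddd
ddddddd
ddddddd
ddddddd
k=7  ddddddd
ddddddd
ddddddd
dddAAdd
ddAdvdd
ddAAddd
ddddddd
ddddddd
ddddddd
k=8  ddddddd
ddddddd
ddddddd
dddAAdd
ddA<Add
ddAAddd
ddddddd
ddddddd
ddddddd
k=9  ddddddd
ddddddd
ddddddd
ddd^Add
ddAAAdd
ddAAddd
ddddddd
ddddddd
ddddddd
k=10  ddddddd
ddddddd
ddddddd
dd<dAdd
ddAAAdd
ddAAddd
ddddddd
ddddddd
ddddddd
k=11  ddddddd
ddddddd
dd^dddd
ddAdAdd
ddAAAdd
ddAAddd
ddddddd
ddddddd
ddddddd

2,2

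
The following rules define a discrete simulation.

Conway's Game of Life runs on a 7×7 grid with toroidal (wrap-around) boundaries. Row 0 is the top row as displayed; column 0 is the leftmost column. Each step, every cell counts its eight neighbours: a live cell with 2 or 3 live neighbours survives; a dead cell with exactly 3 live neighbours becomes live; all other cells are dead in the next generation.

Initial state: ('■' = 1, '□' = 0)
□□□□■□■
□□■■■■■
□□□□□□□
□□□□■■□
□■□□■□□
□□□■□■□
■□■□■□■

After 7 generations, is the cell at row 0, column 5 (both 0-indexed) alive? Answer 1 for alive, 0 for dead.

gen 0: □□□□■□■
□□■■■■■
□□□□□□□
□□□□■■□
□■□□■□□
□□□■□■□
■□■□■□■
gen 1: □■■□□□□
□□□■■□■
□□□□□□■
□□□□■■□
□□□■□□□
■■■■□■■
■□□□■□■
gen 2: □■■□■□■
■□■■□■□
□□□■□□■
□□□□■■□
■■□■□□□
□■■■□■□
□□□□■□□
gen 3: ■■■□■□■
■□□□□■□
□□■■□□■
■□■■■■■
■■□■□■■
■■□■□□□
■□□□■□□
gen 4: □□□■■□□
□□□□■■□
□□■□□□□
□□□□□□□
□□□□□□□
□□□■□■□
□□□□■■□
gen 5: □□□■□□□
□□□□■■□
□□□□□□□
□□□□□□□
□□□□□□□
□□□□□■□
□□□□□■□
gen 6: □□□□□■□
□□□□■□□
□□□□□□□
□□□□□□□
□□□□□□□
□□□□□□□
□□□□■□□
gen 7: □□□□■■□
□□□□□□□
□□□□□□□
□□□□□□□
□□□□□□□
□□□□□□□
□□□□□□□

1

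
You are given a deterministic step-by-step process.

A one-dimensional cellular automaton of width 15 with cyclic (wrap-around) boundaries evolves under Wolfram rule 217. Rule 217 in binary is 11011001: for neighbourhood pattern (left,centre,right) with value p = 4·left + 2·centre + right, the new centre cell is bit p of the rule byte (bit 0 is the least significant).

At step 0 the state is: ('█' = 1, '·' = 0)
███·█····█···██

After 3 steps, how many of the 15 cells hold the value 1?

12

[0] ███·█····█···██
[1] ███··███··██·██
[2] ████·████·██·██
[3] ████·████·██·██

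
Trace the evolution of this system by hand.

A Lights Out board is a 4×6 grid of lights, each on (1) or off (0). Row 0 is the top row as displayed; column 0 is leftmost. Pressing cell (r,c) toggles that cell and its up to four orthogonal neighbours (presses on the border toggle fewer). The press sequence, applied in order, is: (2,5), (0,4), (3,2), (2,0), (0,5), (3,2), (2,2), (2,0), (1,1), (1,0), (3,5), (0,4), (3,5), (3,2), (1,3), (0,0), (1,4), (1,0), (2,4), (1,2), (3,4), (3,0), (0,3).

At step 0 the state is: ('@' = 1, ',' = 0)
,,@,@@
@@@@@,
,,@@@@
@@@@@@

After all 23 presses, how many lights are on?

gen 0: ,,@,@@
@@@@@,
,,@@@@
@@@@@@
gen 1: ,,@,@@
@@@@@@
,,@@,,
@@@@@,
gen 2: ,,@@,,
@@@@,@
,,@@,,
@@@@@,
gen 3: ,,@@,,
@@@@,@
,,,@,,
@,,,@,
gen 4: ,,@@,,
,@@@,@
@@,@,,
,,,,@,
gen 5: ,,@@@@
,@@@,,
@@,@,,
,,,,@,
gen 6: ,,@@@@
,@@@,,
@@@@,,
,@@@@,
gen 7: ,,@@@@
,@,@,,
@,,,,,
,@,@@,
gen 8: ,,@@@@
@@,@,,
,@,,,,
@@,@@,
gen 9: ,@@@@@
,,@@,,
,,,,,,
@@,@@,
gen 10: @@@@@@
@@@@,,
@,,,,,
@@,@@,
gen 11: @@@@@@
@@@@,,
@,,,,@
@@,@,@
gen 12: @@@,,,
@@@@@,
@,,,,@
@@,@,@
gen 13: @@@,,,
@@@@@,
@,,,,,
@@,@@,
gen 14: @@@,,,
@@@@@,
@,@,,,
@,@,@,
gen 15: @@@@,,
@@,,,,
@,@@,,
@,@,@,
gen 16: ,,@@,,
,@,,,,
@,@@,,
@,@,@,
gen 17: ,,@@@,
,@,@@@
@,@@@,
@,@,@,
gen 18: @,@@@,
@,,@@@
,,@@@,
@,@,@,
gen 19: @,@@@,
@,,@,@
,,@,,@
@,@,,,
gen 20: @,,@@,
@@@,,@
,,,,,@
@,@,,,
gen 21: @,,@@,
@@@,,@
,,,,@@
@,@@@@
gen 22: @,,@@,
@@@,,@
@,,,@@
,@@@@@
gen 23: @,@,,,
@@@@,@
@,,,@@
,@@@@@

15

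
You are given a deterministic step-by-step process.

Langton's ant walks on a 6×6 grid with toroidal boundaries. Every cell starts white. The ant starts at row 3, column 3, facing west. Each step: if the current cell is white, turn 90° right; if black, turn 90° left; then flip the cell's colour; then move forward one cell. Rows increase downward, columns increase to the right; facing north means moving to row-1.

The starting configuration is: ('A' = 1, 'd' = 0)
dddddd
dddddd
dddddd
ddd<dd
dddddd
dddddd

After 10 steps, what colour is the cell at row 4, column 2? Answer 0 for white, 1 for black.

1

0) dddddd
dddddd
dddddd
ddd<dd
dddddd
dddddd
1) dddddd
dddddd
ddd^dd
dddAdd
dddddd
dddddd
2) dddddd
dddddd
dddA>d
dddAdd
dddddd
dddddd
3) dddddd
dddddd
dddAAd
dddAvd
dddddd
dddddd
4) dddddd
dddddd
dddAAd
ddd<Ad
dddddd
dddddd
5) dddddd
dddddd
dddAAd
ddddAd
dddvdd
dddddd
6) dddddd
dddddd
dddAAd
ddddAd
dd<Add
dddddd
7) dddddd
dddddd
dddAAd
dd^dAd
ddAAdd
dddddd
8) dddddd
dddddd
dddAAd
ddA>Ad
ddAAdd
dddddd
9) dddddd
dddddd
dddAAd
ddAAAd
ddAvdd
dddddd
10) dddddd
dddddd
dddAAd
ddAAAd
ddAd>d
dddddd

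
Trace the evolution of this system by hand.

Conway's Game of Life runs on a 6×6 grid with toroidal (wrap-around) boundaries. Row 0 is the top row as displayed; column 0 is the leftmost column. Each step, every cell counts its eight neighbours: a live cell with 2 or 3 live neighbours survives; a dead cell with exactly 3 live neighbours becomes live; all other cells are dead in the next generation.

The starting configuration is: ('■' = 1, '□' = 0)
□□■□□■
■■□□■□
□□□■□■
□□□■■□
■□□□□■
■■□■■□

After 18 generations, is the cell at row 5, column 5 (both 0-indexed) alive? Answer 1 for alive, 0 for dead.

[0] □□■□□■
■■□□■□
□□□■□■
□□□■■□
■□□□□■
■■□■■□
[1] □□■□□□
■■■■■□
■□■■□■
■□□■□□
■■■□□□
□■■■■□
[2] ■□□□□■
■□□□■□
□□□□□□
□□□■■□
■□□□■■
■□□□□□
[3] ■■□□□□
■□□□□□
□□□■■■
□□□■■□
■□□■■□
□■□□■□
[4] ■■□□□■
■■□□■□
□□□■□■
□□■□□□
□□■□□□
□■■■■□
[5] □□□□□□
□■■□■□
■■■■■■
□□■■□□
□□□□□□
□□□■■■
[6] □□■□□■
□□□□■□
■□□□□■
■□□□□■
□□■□□□
□□□□■□
[7] □□□■■■
■□□□■□
■□□□■□
■■□□□■
□□□□□■
□□□■□□
[8] □□□■□■
■□□□□□
□□□□■□
□■□□■□
□□□□■■
□□□■□■
[9] ■□□□□■
□□□□■■
□□□□□■
□□□■■□
■□□■□■
■□□■□■
[10] □□□□□□
□□□□■□
□□□■□■
■□□■□□
■□■■□□
□■□□□□
[11] □□□□□□
□□□□■□
□□□■□■
■■□■□■
■□■■□□
□■■□□□
[12] □□□□□□
□□□□■□
□□■■□■
□■□■□■
□□□■■■
□■■■□□
[13] □□■■□□
□□□■■□
■□■■□■
□□□□□■
□■□□□■
□□■■□□
[14] □□□□□□
□■□□□■
■□■■□■
□■■□□■
■□■□■□
□■□■■□
[15] ■□■□■□
□■■□■■
□□□■□■
□□□□□□
■□□□■□
□■■■■■
[16] □□□□□□
□■■□□□
■□■■□■
□□□□■■
■■■□■□
□□■□□□
[17] □■■□□□
■■■■□□
■□■■□■
□□□□□□
■■■□■□
□□■■□□
[18] ■□□□□□
□□□□■■
■□□■■■
□□□□■□
□■■□□□
■□□□□□

0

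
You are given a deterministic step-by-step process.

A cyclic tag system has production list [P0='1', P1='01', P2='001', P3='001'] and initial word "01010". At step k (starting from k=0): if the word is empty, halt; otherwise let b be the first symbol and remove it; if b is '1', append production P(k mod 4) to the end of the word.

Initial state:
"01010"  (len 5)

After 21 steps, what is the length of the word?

4

t=0: "01010"  (len 5)
t=1: "1010"  (len 4)
t=2: "01001"  (len 5)
t=3: "1001"  (len 4)
t=4: "001001"  (len 6)
t=5: "01001"  (len 5)
t=6: "1001"  (len 4)
t=7: "001001"  (len 6)
t=8: "01001"  (len 5)
t=9: "1001"  (len 4)
t=10: "00101"  (len 5)
t=11: "0101"  (len 4)
t=12: "101"  (len 3)
t=13: "011"  (len 3)
t=14: "11"  (len 2)
t=15: "1001"  (len 4)
t=16: "001001"  (len 6)
t=17: "01001"  (len 5)
t=18: "1001"  (len 4)
t=19: "001001"  (len 6)
t=20: "01001"  (len 5)
t=21: "1001"  (len 4)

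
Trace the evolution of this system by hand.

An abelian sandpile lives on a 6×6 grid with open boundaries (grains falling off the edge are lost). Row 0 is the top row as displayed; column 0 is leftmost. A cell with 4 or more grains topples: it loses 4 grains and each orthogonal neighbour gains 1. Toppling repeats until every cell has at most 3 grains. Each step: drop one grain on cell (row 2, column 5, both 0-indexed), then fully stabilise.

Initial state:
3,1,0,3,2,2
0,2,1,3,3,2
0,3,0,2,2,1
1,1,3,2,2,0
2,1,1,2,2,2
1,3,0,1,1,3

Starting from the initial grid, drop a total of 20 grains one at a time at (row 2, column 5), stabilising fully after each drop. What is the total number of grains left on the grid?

t=0: 3,1,0,3,2,2
0,2,1,3,3,2
0,3,0,2,2,1
1,1,3,2,2,0
2,1,1,2,2,2
1,3,0,1,1,3
t=1: 3,1,0,3,2,2
0,2,1,3,3,2
0,3,0,2,2,2
1,1,3,2,2,0
2,1,1,2,2,2
1,3,0,1,1,3
t=2: 3,1,0,3,2,2
0,2,1,3,3,2
0,3,0,2,2,3
1,1,3,2,2,0
2,1,1,2,2,2
1,3,0,1,1,3
t=3: 3,1,0,3,2,2
0,2,1,3,3,3
0,3,0,2,3,0
1,1,3,2,2,1
2,1,1,2,2,2
1,3,0,1,1,3
t=4: 3,1,0,3,2,2
0,2,1,3,3,3
0,3,0,2,3,1
1,1,3,2,2,1
2,1,1,2,2,2
1,3,0,1,1,3
t=5: 3,1,0,3,2,2
0,2,1,3,3,3
0,3,0,2,3,2
1,1,3,2,2,1
2,1,1,2,2,2
1,3,0,1,1,3
t=6: 3,1,0,3,2,2
0,2,1,3,3,3
0,3,0,2,3,3
1,1,3,2,2,1
2,1,1,2,2,2
1,3,0,1,1,3
t=7: 3,1,1,1,1,0
0,2,2,2,3,2
0,3,1,0,2,2
1,1,3,3,3,2
2,1,1,2,2,2
1,3,0,1,1,3
t=8: 3,1,1,1,1,0
0,2,2,2,3,2
0,3,1,0,2,3
1,1,3,3,3,2
2,1,1,2,2,2
1,3,0,1,1,3
t=9: 3,1,1,1,1,0
0,2,2,2,3,3
0,3,1,0,3,0
1,1,3,3,3,3
2,1,1,2,2,2
1,3,0,1,1,3
t=10: 3,1,1,1,1,0
0,2,2,2,3,3
0,3,1,0,3,1
1,1,3,3,3,3
2,1,1,2,2,2
1,3,0,1,1,3
t=11: 3,1,1,1,1,0
0,2,2,2,3,3
0,3,1,0,3,2
1,1,3,3,3,3
2,1,1,2,2,2
1,3,0,1,1,3
t=12: 3,1,1,1,1,0
0,2,2,2,3,3
0,3,1,0,3,3
1,1,3,3,3,3
2,1,1,2,2,2
1,3,0,1,1,3
t=13: 3,1,1,1,2,1
0,2,2,3,1,1
0,3,2,2,2,3
1,2,0,1,2,1
2,1,2,3,3,3
1,3,0,1,1,3
t=14: 3,1,1,1,2,1
0,2,2,3,1,2
0,3,2,2,3,0
1,2,0,1,2,2
2,1,2,3,3,3
1,3,0,1,1,3
t=15: 3,1,1,1,2,1
0,2,2,3,1,2
0,3,2,2,3,1
1,2,0,1,2,2
2,1,2,3,3,3
1,3,0,1,1,3
t=16: 3,1,1,1,2,1
0,2,2,3,1,2
0,3,2,2,3,2
1,2,0,1,2,2
2,1,2,3,3,3
1,3,0,1,1,3
t=17: 3,1,1,1,2,1
0,2,2,3,1,2
0,3,2,2,3,3
1,2,0,1,2,2
2,1,2,3,3,3
1,3,0,1,1,3
t=18: 3,1,1,1,2,1
0,2,2,3,2,3
0,3,2,3,0,1
1,2,0,1,3,3
2,1,2,3,3,3
1,3,0,1,1,3
t=19: 3,1,1,1,2,1
0,2,2,3,2,3
0,3,2,3,0,2
1,2,0,1,3,3
2,1,2,3,3,3
1,3,0,1,1,3
t=20: 3,1,1,1,2,1
0,2,2,3,2,3
0,3,2,3,0,3
1,2,0,1,3,3
2,1,2,3,3,3
1,3,0,1,1,3

65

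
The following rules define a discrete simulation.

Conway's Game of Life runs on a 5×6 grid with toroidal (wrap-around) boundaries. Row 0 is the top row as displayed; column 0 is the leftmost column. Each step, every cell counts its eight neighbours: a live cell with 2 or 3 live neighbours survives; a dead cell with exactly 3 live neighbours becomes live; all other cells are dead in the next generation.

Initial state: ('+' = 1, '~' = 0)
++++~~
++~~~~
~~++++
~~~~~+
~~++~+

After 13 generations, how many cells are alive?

gen 0: ++++~~
++~~~~
~~++++
~~~~~+
~~++~+
gen 1: ~~~+++
~~~~~~
~+++++
+~~~~+
~~~+~+
gen 2: ~~~+~+
+~~~~~
~+++++
~+~~~~
~~~+~~
gen 3: ~~~~+~
++~~~~
~+++++
++~~~~
~~+~+~
gen 4: ~+~+~+
++~~~~
~~~+++
+~~~~~
~+~+~+
gen 5: ~+~~~+
~+~+~~
~+~~++
+~++~~
~+~~~+
gen 6: ~+~~+~
~+~~~+
~+~~++
~~++~~
~+~~++
gen 7: ~++~+~
~++~~+
~+~+++
~+++~~
++~~++
gen 8: ~~~~+~
~~~~~+
~~~~~+
~~~~~~
~~~~++
gen 9: ~~~~+~
~~~~++
~~~~~~
~~~~++
~~~~++
gen 10: ~~~+~~
~~~~++
~~~~~~
~~~~++
~~~+~~
gen 11: ~~~+~~
~~~~+~
~~~~~~
~~~~+~
~~~+~~
gen 12: ~~~++~
~~~~~~
~~~~~~
~~~~~~
~~~++~
gen 13: ~~~++~
~~~~~~
~~~~~~
~~~~~~
~~~++~

4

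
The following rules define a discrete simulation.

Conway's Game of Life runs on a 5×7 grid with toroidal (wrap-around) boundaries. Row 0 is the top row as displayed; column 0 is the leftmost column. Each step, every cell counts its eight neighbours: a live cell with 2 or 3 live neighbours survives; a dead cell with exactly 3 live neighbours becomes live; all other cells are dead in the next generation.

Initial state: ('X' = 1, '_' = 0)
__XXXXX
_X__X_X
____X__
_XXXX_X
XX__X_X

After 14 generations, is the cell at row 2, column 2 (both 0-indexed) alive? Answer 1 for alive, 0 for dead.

gen 0: __XXXXX
_X__X_X
____X__
_XXXX_X
XX__X_X
gen 1: __X____
X_X___X
_X__X__
_XX_X_X
_______
gen 2: _X_____
X_XX___
______X
XXXX_X_
_XXX___
gen 3: X______
XXX____
____X_X
X__XX_X
___XX__
gen 4: X_XX___
XX____X
__X_X_X
X_____X
X__XXXX
gen 5: __XX___
_____XX
_______
_X_____
__XXXX_
gen 6: __X___X
_______
_______
__XXX__
_X__X__
gen 7: _______
_______
___X___
__XXX__
_X__XX_
gen 8: _______
_______
__XXX__
__X__X_
__X_XX_
gen 9: _______
___X___
__XXX__
_XX__X_
___XXX_
gen 10: ___X___
__XXX__
_X__X__
_X___X_
__XXXX_
gen 11: _____X_
__X_X__
_X__XX_
_X___X_
__XX_X_
gen 12: __X__X_
___XX__
_XXXXX_
_X_X_XX
__X__XX
gen 13: __X__XX
_X_____
XX____X
_X_____
XXXX___
gen 14: ___X__X
_XX__X_
_XX____
______X
X__X__X

1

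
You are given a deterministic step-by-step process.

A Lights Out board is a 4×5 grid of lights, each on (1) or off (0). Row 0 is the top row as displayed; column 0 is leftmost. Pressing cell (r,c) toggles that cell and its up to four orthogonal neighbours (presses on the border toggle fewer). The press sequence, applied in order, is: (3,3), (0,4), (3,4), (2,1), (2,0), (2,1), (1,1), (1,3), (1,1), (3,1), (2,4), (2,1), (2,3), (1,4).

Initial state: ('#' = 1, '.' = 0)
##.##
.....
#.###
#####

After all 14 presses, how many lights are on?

16

t=0: ##.##
.....
#.###
#####
t=1: ##.##
.....
#.#.#
##...
t=2: ##...
....#
#.#.#
##...
t=3: ##...
....#
#.#..
##.##
t=4: ##...
.#..#
.#...
#..##
t=5: ##...
##..#
#....
...##
t=6: ##...
#...#
.##..
.#.##
t=7: #....
.##.#
..#..
.#.##
t=8: #..#.
.#.#.
..##.
.#.##
t=9: ##.#.
#.##.
.###.
.#.##
t=10: ##.#.
#.##.
..##.
#.###
t=11: ##.#.
#.###
..#.#
#.##.
t=12: ##.#.
#####
##..#
####.
t=13: ##.#.
###.#
####.
###..
t=14: ##.##
####.
#####
###..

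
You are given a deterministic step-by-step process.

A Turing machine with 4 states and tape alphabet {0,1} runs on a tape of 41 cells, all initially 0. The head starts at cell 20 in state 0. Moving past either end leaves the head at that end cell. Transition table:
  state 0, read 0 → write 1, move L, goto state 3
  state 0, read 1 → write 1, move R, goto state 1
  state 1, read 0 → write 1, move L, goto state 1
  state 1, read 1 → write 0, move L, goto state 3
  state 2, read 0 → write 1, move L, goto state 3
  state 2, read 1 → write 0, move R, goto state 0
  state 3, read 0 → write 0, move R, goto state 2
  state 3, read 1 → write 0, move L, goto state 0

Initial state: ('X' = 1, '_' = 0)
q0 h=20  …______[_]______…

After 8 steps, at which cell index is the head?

t=0: q0 h=20  …______[_]______…
t=1: q3 h=19  …______[_]X_____…
t=2: q2 h=20  …______[X]______…
t=3: q0 h=21  …______[_]______…
t=4: q3 h=20  …______[_]X_____…
t=5: q2 h=21  …______[X]______…
t=6: q0 h=22  …______[_]______…
t=7: q3 h=21  …______[_]X_____…
t=8: q2 h=22  …______[X]______…

22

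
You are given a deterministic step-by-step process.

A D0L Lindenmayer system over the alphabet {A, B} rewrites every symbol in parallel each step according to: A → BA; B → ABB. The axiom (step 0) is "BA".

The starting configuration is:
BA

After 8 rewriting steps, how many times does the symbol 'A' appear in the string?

gen 0: BA
gen 1: ABBBA
gen 2: BAABBABBABBBA
gen 3: ABBBABAABBABBBAABBABBBAABBABBABBBA
gen 4: BAABBABBABBBAABBBABAABBABBBAABBABBABBBABAABBABBBAABBABBABBBABAABBABBBAABBABBBAABBABBABBBA
gen 5: ABBBABAABBABBBAABBABBBAABBABBABBBABAABBABBABBBAABBBABAABBA…ABBABBBABAABBABBBAABBABBABBBABAABBABBBAABBABBBAABBABBABBBA  (len 233)
gen 6: BAABBABBABBBAABBBABAABBABBBAABBABBABBBABAABBABBBAABBABBABB…ABBABBBABAABBABBBAABBABBABBBABAABBABBBAABBABBBAABBABBABBBA  (len 610)
gen 7: ABBBABAABBABBBAABBABBBAABBABBABBBABAABBABBABBBAABBBABAABBA…ABBABBBABAABBABBBAABBABBABBBABAABBABBBAABBABBBAABBABBABBBA  (len 1597)
gen 8: BAABBABBABBBAABBBABAABBABBBAABBABBABBBABAABBABBBAABBABBABB…ABBABBBABAABBABBBAABBABBABBBABAABBABBBAABBABBBAABBABBABBBA  (len 4181)

1597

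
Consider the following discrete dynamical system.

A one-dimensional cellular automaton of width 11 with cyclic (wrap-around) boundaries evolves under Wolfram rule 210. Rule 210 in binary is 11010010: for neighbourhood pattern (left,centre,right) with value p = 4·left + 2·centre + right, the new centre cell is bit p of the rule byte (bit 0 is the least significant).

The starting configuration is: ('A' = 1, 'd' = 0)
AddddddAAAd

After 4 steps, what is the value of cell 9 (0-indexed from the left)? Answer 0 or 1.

0

k=0  AddddddAAAd
k=1  dAddddAdAAd
k=2  AdAddAdddAA
k=3  AddAAdAdAdA
k=4  AAAdAdddddd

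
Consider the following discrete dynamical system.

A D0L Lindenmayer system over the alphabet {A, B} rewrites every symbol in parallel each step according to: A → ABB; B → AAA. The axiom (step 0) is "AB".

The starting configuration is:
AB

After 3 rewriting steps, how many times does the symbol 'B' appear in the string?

0) AB
1) ABBAAA
2) ABBAAAAAAABBABBABB
3) ABBAAAAAAABBABBABBABBABBABBABBAAAAAAABBAAAAAAABBAAAAAA

20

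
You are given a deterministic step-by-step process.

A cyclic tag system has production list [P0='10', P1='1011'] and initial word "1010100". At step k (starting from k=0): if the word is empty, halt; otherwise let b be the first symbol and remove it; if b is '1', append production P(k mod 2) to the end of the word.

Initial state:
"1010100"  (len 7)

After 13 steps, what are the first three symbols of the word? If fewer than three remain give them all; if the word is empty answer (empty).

101

[0] "1010100"  (len 7)
[1] "01010010"  (len 8)
[2] "1010010"  (len 7)
[3] "01001010"  (len 8)
[4] "1001010"  (len 7)
[5] "00101010"  (len 8)
[6] "0101010"  (len 7)
[7] "101010"  (len 6)
[8] "010101011"  (len 9)
[9] "10101011"  (len 8)
[10] "01010111011"  (len 11)
[11] "1010111011"  (len 10)
[12] "0101110111011"  (len 13)
[13] "101110111011"  (len 12)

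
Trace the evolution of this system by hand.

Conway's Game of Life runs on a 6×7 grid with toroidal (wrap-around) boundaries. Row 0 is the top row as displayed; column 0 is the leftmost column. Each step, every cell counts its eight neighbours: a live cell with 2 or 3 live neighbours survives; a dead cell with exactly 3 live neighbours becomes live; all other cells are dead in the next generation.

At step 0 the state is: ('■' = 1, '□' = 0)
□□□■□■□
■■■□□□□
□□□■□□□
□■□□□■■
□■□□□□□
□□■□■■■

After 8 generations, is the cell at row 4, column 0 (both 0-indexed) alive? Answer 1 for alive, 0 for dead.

0

0) □□□■□■□
■■■□□□□
□□□■□□□
□■□□□■■
□■□□□□□
□□■□■■■
1) ■□□■□■□
□■■■■□□
□□□□□□■
■□■□□□□
□■■□■□□
□□■■■■■
2) ■□□□□□□
■■■■■■■
■□□□□□□
■□■■□□□
■□□□■□■
■□□□□□■
3) □□■■■□□
□□■■■■□
□□□□□■□
■□□■□□□
□□□■□■□
□■□□□■□
4) □■□□□□□
□□■□□■□
□□■□□■■
□□□□□□■
□□■□□□■
□□□□□■□
5) □□□□□□□
□■■□□■■
□□□□□■■
■□□□□□■
□□□□□■■
□□□□□□□
6) □□□□□□□
■□□□□■■
□■□□□□□
■□□□□□□
■□□□□■■
□□□□□□□
7) □□□□□□■
■□□□□□■
□■□□□□□
■■□□□□□
■□□□□□■
□□□□□□■
8) □□□□□■■
■□□□□□■
□■□□□□■
□■□□□□■
□■□□□□■
□□□□□■■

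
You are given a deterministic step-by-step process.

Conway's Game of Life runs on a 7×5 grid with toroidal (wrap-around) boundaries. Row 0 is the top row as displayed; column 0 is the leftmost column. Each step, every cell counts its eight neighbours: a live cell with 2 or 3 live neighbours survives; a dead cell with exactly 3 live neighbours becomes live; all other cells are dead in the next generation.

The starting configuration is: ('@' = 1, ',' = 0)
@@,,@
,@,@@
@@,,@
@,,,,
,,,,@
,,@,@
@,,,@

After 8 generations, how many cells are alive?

t=0: @@,,@
,@,@@
@@,,@
@,,,,
,,,,@
,,@,@
@,,,@
t=1: ,@@,,
,,,@,
,@@@,
,@,,,
@,,@@
,,,,@
,,,,,
t=2: ,,@,,
,,,@,
,@,@,
,@,,,
@,,@@
@,,@@
,,,,,
t=3: ,,,,,
,,,@,
,,,,,
,@,@,
,@@@,
@,,@,
,,,@@
t=4: ,,,@@
,,,,,
,,@,,
,@,@,
@@,@,
@@,,,
,,,@@
t=5: ,,,@@
,,,@,
,,@,,
@@,@@
,,,,,
,@,@,
,,@@,
t=6: ,,,,@
,,@@@
@@@,,
@@@@@
,@,@,
,,,@,
,,,,,
t=7: ,,,,@
,,@,@
,,,,,
,,,,,
,@,,,
,,@,,
,,,,,
t=8: ,,,@,
,,,@,
,,,,,
,,,,,
,,,,,
,,,,,
,,,,,

2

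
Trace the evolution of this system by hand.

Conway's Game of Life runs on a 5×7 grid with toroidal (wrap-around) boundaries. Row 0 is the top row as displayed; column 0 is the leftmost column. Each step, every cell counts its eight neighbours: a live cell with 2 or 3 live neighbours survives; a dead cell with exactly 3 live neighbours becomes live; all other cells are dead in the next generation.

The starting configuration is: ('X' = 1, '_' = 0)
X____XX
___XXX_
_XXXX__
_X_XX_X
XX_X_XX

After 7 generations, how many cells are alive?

8

[0] X____XX
___XXX_
_XXXX__
_X_XX_X
XX_X_XX
[1] _XXX___
XX_____
XX_____
______X
_X_X___
[2] ___X___
_______
_X____X
_XX____
XX_X___
[3] __X____
_______
XXX____
_______
XX_X___
[4] _XX____
__X____
_X_____
_______
_XX____
[5] ___X___
__X____
_______
_XX____
_XX____
[6] _X_X___
_______
_XX____
_XX____
_X_X___
[7] _______
_X_____
_XX____
X__X___
XX_X___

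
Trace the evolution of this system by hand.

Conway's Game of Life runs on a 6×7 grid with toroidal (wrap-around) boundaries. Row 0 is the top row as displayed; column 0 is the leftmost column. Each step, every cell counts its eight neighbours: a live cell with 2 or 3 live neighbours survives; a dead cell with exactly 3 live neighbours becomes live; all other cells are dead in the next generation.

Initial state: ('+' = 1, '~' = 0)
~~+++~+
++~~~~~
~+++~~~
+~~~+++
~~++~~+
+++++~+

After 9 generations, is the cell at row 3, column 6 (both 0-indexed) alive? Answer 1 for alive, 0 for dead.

1

0) ~~+++~+
++~~~~~
~+++~~~
+~~~+++
~~++~~+
+++++~+
1) ~~~~+~+
+~~~+~~
~~++++~
+~~~+++
~~~~~~~
~~~~~~+
2) +~~~~~+
~~~~~~+
++~~~~~
~~~~~~+
+~~~~~~
~~~~~+~
3) +~~~~++
~+~~~~+
+~~~~~+
~+~~~~+
~~~~~~+
+~~~~~~
4) ~+~~~+~
~+~~~~~
~+~~~++
~~~~~++
~~~~~~+
+~~~~+~
5) ++~~~~+
~++~~++
~~~~~++
~~~~~~~
+~~~~~~
+~~~~+~
6) ~~+~~~~
~++~~~~
+~~~~++
~~~~~~+
~~~~~~+
~~~~~~~
7) ~++~~~~
+++~~~+
++~~~++
~~~~~~~
~~~~~~~
~~~~~~~
8) ~~+~~~~
~~~~~+~
~~+~~+~
+~~~~~+
~~~~~~~
~~~~~~~
9) ~~~~~~~
~~~~~~~
~~~~~+~
~~~~~~+
~~~~~~~
~~~~~~~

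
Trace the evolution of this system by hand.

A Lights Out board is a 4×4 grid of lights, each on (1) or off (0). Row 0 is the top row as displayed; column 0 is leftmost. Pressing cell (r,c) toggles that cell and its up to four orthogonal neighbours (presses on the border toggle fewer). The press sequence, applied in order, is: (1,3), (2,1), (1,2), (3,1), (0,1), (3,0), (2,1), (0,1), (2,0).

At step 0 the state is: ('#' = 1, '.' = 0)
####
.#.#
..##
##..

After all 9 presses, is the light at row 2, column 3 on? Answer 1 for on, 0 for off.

0

k=0  ####
.#.#
..##
##..
k=1  ###.
.##.
..#.
##..
k=2  ###.
..#.
##..
#...
k=3  ##..
.#.#
###.
#...
k=4  ##..
.#.#
#.#.
.##.
k=5  ..#.
...#
#.#.
.##.
k=6  ..#.
...#
..#.
#.#.
k=7  ..#.
.#.#
##..
###.
k=8  ##..
...#
##..
###.
k=9  ##..
#..#
....
.##.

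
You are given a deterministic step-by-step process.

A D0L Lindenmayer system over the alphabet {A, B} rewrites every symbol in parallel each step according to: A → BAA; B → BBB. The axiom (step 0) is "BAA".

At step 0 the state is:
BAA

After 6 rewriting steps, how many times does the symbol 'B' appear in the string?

k=0  BAA
k=1  BBBBAABAA
k=2  BBBBBBBBBBBBBAABAABBBBAABAA
k=3  BBBBBBBBBBBBBBBBBBBBBBBBBBBBBBBBBBBBBBBBAABAABBBBAABAABBBBBBBBBBBBBAABAABBBBAABAA
k=4  BBBBBBBBBBBBBBBBBBBBBBBBBBBBBBBBBBBBBBBBBBBBBBBBBBBBBBBBBB…BBBBBBBBBBBBBBBBBAABAABBBBAABAABBBBBBBBBBBBBAABAABBBBAABAA  (len 243)
k=5  BBBBBBBBBBBBBBBBBBBBBBBBBBBBBBBBBBBBBBBBBBBBBBBBBBBBBBBBBB…BBBBBBBBBBBBBBBBBAABAABBBBAABAABBBBBBBBBBBBBAABAABBBBAABAA  (len 729)
k=6  BBBBBBBBBBBBBBBBBBBBBBBBBBBBBBBBBBBBBBBBBBBBBBBBBBBBBBBBBB…BBBBBBBBBBBBBBBBBAABAABBBBAABAABBBBBBBBBBBBBAABAABBBBAABAA  (len 2187)

2059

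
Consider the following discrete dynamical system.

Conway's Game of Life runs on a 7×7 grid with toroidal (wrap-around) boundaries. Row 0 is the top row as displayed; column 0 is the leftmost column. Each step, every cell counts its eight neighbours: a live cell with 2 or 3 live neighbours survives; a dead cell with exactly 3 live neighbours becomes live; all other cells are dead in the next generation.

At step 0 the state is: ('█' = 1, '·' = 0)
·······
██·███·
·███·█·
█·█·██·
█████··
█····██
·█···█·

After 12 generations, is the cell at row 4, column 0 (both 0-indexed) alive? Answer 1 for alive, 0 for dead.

1

k=0  ·······
██·███·
·███·█·
█·█·██·
█████··
█····██
·█···█·
k=1  ███··██
██·█·██
·······
█····█·
··█····
···█·█·
█····█·
k=2  ··█····
····██·
·█··██·
·······
····█·█
····█·█
█·█··█·
k=3  ·█·████
···███·
····██·
····█··
·······
█··██·█
·█·█·██
k=4  ·······
··█····
·······
····██·
···███·
█·███·█
·█·····
k=5  ·······
·······
·······
···█·█·
··█····
███···█
████···
k=6  ·██····
·······
·······
·······
█·██··█
······█
···█··█
k=7  ··█····
·······
·······
·······
█·····█
··██·██
█·█····
k=8  ·█·····
·······
·······
·······
█····██
··██·█·
··█···█
k=9  ·······
·······
·······
······█
····███
██████·
·███···
k=10  ··█····
·······
·······
······█
·██····
█······
█······
k=11  ·······
·······
·······
·······
██·····
█······
·█·····
k=12  ·······
·······
·······
·······
██·····
█······
·······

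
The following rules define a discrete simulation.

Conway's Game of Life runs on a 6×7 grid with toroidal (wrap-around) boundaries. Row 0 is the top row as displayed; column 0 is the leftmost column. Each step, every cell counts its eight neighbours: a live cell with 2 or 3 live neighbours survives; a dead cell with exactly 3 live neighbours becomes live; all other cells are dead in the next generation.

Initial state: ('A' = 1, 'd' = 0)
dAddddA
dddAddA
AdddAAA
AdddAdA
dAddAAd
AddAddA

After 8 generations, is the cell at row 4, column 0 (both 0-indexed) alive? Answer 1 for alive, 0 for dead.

1

[0] dAddddA
dddAddA
AdddAAA
AdddAdA
dAddAAd
AddAddA
[1] ddAddAA
ddddAdd
dddAAdd
dAdAddd
dAdAAdd
dAAdAdA
[2] AAAdAdA
ddddAdd
ddAAAdd
ddddddd
dAddAAd
dAddAdA
[3] dAAdAdA
AdddAdd
dddAAdd
ddAddAd
AdddAAd
ddddAdA
[4] dAddAdA
AAAdAdd
dddAAAd
dddddAA
dddAAdd
dAddAdA
[5] ddddAdA
AAAdddA
AAAAddd
ddddddA
AddAAdA
ddAdAdd
[6] ddAdddA
dddddAA
dddAddd
ddddAAA
AddAAdA
AdddAdA
[7] ddddddd
dddddAA
ddddddd
AdddddA
dddAddd
dAddAdd
[8] dddddAd
ddddddd
AddddAd
ddddddd
Adddddd
ddddddd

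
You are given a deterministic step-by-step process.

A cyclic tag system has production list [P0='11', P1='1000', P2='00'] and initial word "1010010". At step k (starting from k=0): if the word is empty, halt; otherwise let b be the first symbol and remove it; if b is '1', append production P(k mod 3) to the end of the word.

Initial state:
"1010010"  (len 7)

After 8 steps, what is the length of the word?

step 0: "1010010"  (len 7)
step 1: "01001011"  (len 8)
step 2: "1001011"  (len 7)
step 3: "00101100"  (len 8)
step 4: "0101100"  (len 7)
step 5: "101100"  (len 6)
step 6: "0110000"  (len 7)
step 7: "110000"  (len 6)
step 8: "100001000"  (len 9)

9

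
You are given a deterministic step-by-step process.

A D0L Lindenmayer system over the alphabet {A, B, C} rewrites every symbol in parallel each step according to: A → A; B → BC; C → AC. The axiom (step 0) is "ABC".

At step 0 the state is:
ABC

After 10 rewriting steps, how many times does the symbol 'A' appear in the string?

56

gen 0: ABC
gen 1: ABCAC
gen 2: ABCACAAC
gen 3: ABCACAACAAAC
gen 4: ABCACAACAAACAAAAC
gen 5: ABCACAACAAACAAAACAAAAAC
gen 6: ABCACAACAAACAAAACAAAAACAAAAAAC
gen 7: ABCACAACAAACAAAACAAAAACAAAAAACAAAAAAAC
gen 8: ABCACAACAAACAAAACAAAAACAAAAAACAAAAAAACAAAAAAAAC
gen 9: ABCACAACAAACAAAACAAAAACAAAAAACAAAAAAACAAAAAAAACAAAAAAAAAC
gen 10: ABCACAACAAACAAAACAAAAACAAAAAACAAAAAAACAAAAAAAACAAAAAAAAACAAAAAAAAAAC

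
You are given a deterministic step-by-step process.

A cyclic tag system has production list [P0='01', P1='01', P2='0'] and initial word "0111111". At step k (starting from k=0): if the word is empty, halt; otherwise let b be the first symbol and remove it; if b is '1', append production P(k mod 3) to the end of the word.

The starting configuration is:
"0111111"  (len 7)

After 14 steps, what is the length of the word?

step 0: "0111111"  (len 7)
step 1: "111111"  (len 6)
step 2: "1111101"  (len 7)
step 3: "1111010"  (len 7)
step 4: "11101001"  (len 8)
step 5: "110100101"  (len 9)
step 6: "101001010"  (len 9)
step 7: "0100101001"  (len 10)
step 8: "100101001"  (len 9)
step 9: "001010010"  (len 9)
step 10: "01010010"  (len 8)
step 11: "1010010"  (len 7)
step 12: "0100100"  (len 7)
step 13: "100100"  (len 6)
step 14: "0010001"  (len 7)

7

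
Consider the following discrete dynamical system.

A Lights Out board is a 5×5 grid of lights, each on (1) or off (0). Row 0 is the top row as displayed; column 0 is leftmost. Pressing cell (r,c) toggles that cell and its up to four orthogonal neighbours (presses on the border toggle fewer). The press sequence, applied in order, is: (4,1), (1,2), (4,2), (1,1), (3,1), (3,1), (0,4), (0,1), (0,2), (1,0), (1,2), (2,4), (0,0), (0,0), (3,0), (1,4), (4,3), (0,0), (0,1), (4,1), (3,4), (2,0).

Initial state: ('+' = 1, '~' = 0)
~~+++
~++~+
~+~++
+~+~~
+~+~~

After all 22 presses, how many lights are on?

t=0: ~~+++
~++~+
~+~++
+~+~~
+~+~~
t=1: ~~+++
~++~+
~+~++
+++~~
~+~~~
t=2: ~~~++
~~~++
~++++
+++~~
~+~~~
t=3: ~~~++
~~~++
~++++
++~~~
~~++~
t=4: ~+~++
+++++
~~+++
++~~~
~~++~
t=5: ~+~++
+++++
~++++
~~+~~
~+++~
t=6: ~+~++
+++++
~~+++
++~~~
~~++~
t=7: ~+~~~
++++~
~~+++
++~~~
~~++~
t=8: +~+~~
+~++~
~~+++
++~~~
~~++~
t=9: ++~+~
+~~+~
~~+++
++~~~
~~++~
t=10: ~+~+~
~+~+~
+~+++
++~~~
~~++~
t=11: ~+++~
~~+~~
+~~++
++~~~
~~++~
t=12: ~+++~
~~+~+
+~~~~
++~~+
~~++~
t=13: +~++~
+~+~+
+~~~~
++~~+
~~++~
t=14: ~+++~
~~+~+
+~~~~
++~~+
~~++~
t=15: ~+++~
~~+~+
~~~~~
~~~~+
+~++~
t=16: ~++++
~~++~
~~~~+
~~~~+
+~++~
t=17: ~++++
~~++~
~~~~+
~~~++
+~~~+
t=18: +~+++
+~++~
~~~~+
~~~++
+~~~+
t=19: ~+~++
++++~
~~~~+
~~~++
+~~~+
t=20: ~+~++
++++~
~~~~+
~+~++
~++~+
t=21: ~+~++
++++~
~~~~~
~+~~~
~++~~
t=22: ~+~++
~+++~
++~~~
++~~~
~++~~

12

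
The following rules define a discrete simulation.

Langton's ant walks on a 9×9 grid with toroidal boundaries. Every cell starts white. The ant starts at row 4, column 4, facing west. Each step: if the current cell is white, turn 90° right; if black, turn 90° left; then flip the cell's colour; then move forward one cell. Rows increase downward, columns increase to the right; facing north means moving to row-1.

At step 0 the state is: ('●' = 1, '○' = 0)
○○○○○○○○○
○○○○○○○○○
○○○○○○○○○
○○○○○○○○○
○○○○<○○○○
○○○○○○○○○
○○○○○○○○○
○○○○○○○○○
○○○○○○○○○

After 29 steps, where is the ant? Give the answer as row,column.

[0] ○○○○○○○○○
○○○○○○○○○
○○○○○○○○○
○○○○○○○○○
○○○○<○○○○
○○○○○○○○○
○○○○○○○○○
○○○○○○○○○
○○○○○○○○○
[1] ○○○○○○○○○
○○○○○○○○○
○○○○○○○○○
○○○○^○○○○
○○○○●○○○○
○○○○○○○○○
○○○○○○○○○
○○○○○○○○○
○○○○○○○○○
[2] ○○○○○○○○○
○○○○○○○○○
○○○○○○○○○
○○○○●>○○○
○○○○●○○○○
○○○○○○○○○
○○○○○○○○○
○○○○○○○○○
○○○○○○○○○
[3] ○○○○○○○○○
○○○○○○○○○
○○○○○○○○○
○○○○●●○○○
○○○○●v○○○
○○○○○○○○○
○○○○○○○○○
○○○○○○○○○
○○○○○○○○○
[4] ○○○○○○○○○
○○○○○○○○○
○○○○○○○○○
○○○○●●○○○
○○○○<●○○○
○○○○○○○○○
○○○○○○○○○
○○○○○○○○○
○○○○○○○○○
[5] ○○○○○○○○○
○○○○○○○○○
○○○○○○○○○
○○○○●●○○○
○○○○○●○○○
○○○○v○○○○
○○○○○○○○○
○○○○○○○○○
○○○○○○○○○
[6] ○○○○○○○○○
○○○○○○○○○
○○○○○○○○○
○○○○●●○○○
○○○○○●○○○
○○○<●○○○○
○○○○○○○○○
○○○○○○○○○
○○○○○○○○○
[7] ○○○○○○○○○
○○○○○○○○○
○○○○○○○○○
○○○○●●○○○
○○○^○●○○○
○○○●●○○○○
○○○○○○○○○
○○○○○○○○○
○○○○○○○○○
[8] ○○○○○○○○○
○○○○○○○○○
○○○○○○○○○
○○○○●●○○○
○○○●>●○○○
○○○●●○○○○
○○○○○○○○○
○○○○○○○○○
○○○○○○○○○
[9] ○○○○○○○○○
○○○○○○○○○
○○○○○○○○○
○○○○●●○○○
○○○●●●○○○
○○○●v○○○○
○○○○○○○○○
○○○○○○○○○
○○○○○○○○○
[10] ○○○○○○○○○
○○○○○○○○○
○○○○○○○○○
○○○○●●○○○
○○○●●●○○○
○○○●○>○○○
○○○○○○○○○
○○○○○○○○○
○○○○○○○○○
[11] ○○○○○○○○○
○○○○○○○○○
○○○○○○○○○
○○○○●●○○○
○○○●●●○○○
○○○●○●○○○
○○○○○v○○○
○○○○○○○○○
○○○○○○○○○
[12] ○○○○○○○○○
○○○○○○○○○
○○○○○○○○○
○○○○●●○○○
○○○●●●○○○
○○○●○●○○○
○○○○<●○○○
○○○○○○○○○
○○○○○○○○○
[13] ○○○○○○○○○
○○○○○○○○○
○○○○○○○○○
○○○○●●○○○
○○○●●●○○○
○○○●^●○○○
○○○○●●○○○
○○○○○○○○○
○○○○○○○○○
[14] ○○○○○○○○○
○○○○○○○○○
○○○○○○○○○
○○○○●●○○○
○○○●●●○○○
○○○●●>○○○
○○○○●●○○○
○○○○○○○○○
○○○○○○○○○
[15] ○○○○○○○○○
○○○○○○○○○
○○○○○○○○○
○○○○●●○○○
○○○●●^○○○
○○○●●○○○○
○○○○●●○○○
○○○○○○○○○
○○○○○○○○○
[16] ○○○○○○○○○
○○○○○○○○○
○○○○○○○○○
○○○○●●○○○
○○○●<○○○○
○○○●●○○○○
○○○○●●○○○
○○○○○○○○○
○○○○○○○○○
[17] ○○○○○○○○○
○○○○○○○○○
○○○○○○○○○
○○○○●●○○○
○○○●○○○○○
○○○●v○○○○
○○○○●●○○○
○○○○○○○○○
○○○○○○○○○
[18] ○○○○○○○○○
○○○○○○○○○
○○○○○○○○○
○○○○●●○○○
○○○●○○○○○
○○○●○>○○○
○○○○●●○○○
○○○○○○○○○
○○○○○○○○○
[19] ○○○○○○○○○
○○○○○○○○○
○○○○○○○○○
○○○○●●○○○
○○○●○○○○○
○○○●○●○○○
○○○○●v○○○
○○○○○○○○○
○○○○○○○○○
[20] ○○○○○○○○○
○○○○○○○○○
○○○○○○○○○
○○○○●●○○○
○○○●○○○○○
○○○●○●○○○
○○○○●○>○○
○○○○○○○○○
○○○○○○○○○
[21] ○○○○○○○○○
○○○○○○○○○
○○○○○○○○○
○○○○●●○○○
○○○●○○○○○
○○○●○●○○○
○○○○●○●○○
○○○○○○v○○
○○○○○○○○○
[22] ○○○○○○○○○
○○○○○○○○○
○○○○○○○○○
○○○○●●○○○
○○○●○○○○○
○○○●○●○○○
○○○○●○●○○
○○○○○<●○○
○○○○○○○○○
[23] ○○○○○○○○○
○○○○○○○○○
○○○○○○○○○
○○○○●●○○○
○○○●○○○○○
○○○●○●○○○
○○○○●^●○○
○○○○○●●○○
○○○○○○○○○
[24] ○○○○○○○○○
○○○○○○○○○
○○○○○○○○○
○○○○●●○○○
○○○●○○○○○
○○○●○●○○○
○○○○●●>○○
○○○○○●●○○
○○○○○○○○○
[25] ○○○○○○○○○
○○○○○○○○○
○○○○○○○○○
○○○○●●○○○
○○○●○○○○○
○○○●○●^○○
○○○○●●○○○
○○○○○●●○○
○○○○○○○○○
[26] ○○○○○○○○○
○○○○○○○○○
○○○○○○○○○
○○○○●●○○○
○○○●○○○○○
○○○●○●●>○
○○○○●●○○○
○○○○○●●○○
○○○○○○○○○
[27] ○○○○○○○○○
○○○○○○○○○
○○○○○○○○○
○○○○●●○○○
○○○●○○○○○
○○○●○●●●○
○○○○●●○v○
○○○○○●●○○
○○○○○○○○○
[28] ○○○○○○○○○
○○○○○○○○○
○○○○○○○○○
○○○○●●○○○
○○○●○○○○○
○○○●○●●●○
○○○○●●<●○
○○○○○●●○○
○○○○○○○○○
[29] ○○○○○○○○○
○○○○○○○○○
○○○○○○○○○
○○○○●●○○○
○○○●○○○○○
○○○●○●^●○
○○○○●●●●○
○○○○○●●○○
○○○○○○○○○

5,6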